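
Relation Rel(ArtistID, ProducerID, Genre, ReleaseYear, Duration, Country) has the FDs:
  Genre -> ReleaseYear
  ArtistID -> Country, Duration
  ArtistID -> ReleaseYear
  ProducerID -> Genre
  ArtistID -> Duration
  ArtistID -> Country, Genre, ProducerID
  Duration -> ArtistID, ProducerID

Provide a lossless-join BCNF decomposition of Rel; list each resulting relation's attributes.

{ArtistID, Country, Duration, ProducerID}; {Genre, ProducerID}; {Genre, ReleaseYear}

Candidate keys of the original relation: {ArtistID}, {Duration}.
Within {ArtistID, Country, Duration, Genre, ProducerID, ReleaseYear}: {Genre}⁺ ∩ {ArtistID, Country, Duration, Genre, ProducerID, ReleaseYear} = {Genre, ReleaseYear}, not the whole set, so Genre -> ReleaseYear violates BCNF; decompose into {Genre, ReleaseYear} and {ArtistID, Country, Duration, Genre, ProducerID}.
{Genre, ReleaseYear} is in BCNF.
Within {ArtistID, Country, Duration, Genre, ProducerID}: {ProducerID}⁺ ∩ {ArtistID, Country, Duration, Genre, ProducerID} = {Genre, ProducerID}, not the whole set, so ProducerID -> Genre violates BCNF; decompose into {Genre, ProducerID} and {ArtistID, Country, Duration, ProducerID}.
{Genre, ProducerID} is in BCNF.
{ArtistID, Country, Duration, ProducerID} is in BCNF.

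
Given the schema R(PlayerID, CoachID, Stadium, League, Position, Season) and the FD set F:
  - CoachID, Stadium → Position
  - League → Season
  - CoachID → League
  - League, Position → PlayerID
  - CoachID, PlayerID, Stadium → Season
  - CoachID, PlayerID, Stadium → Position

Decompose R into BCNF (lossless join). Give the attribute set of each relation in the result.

Candidate key of the original relation: {CoachID, Stadium}.
{CoachID, League, PlayerID, Position, Season, Stadium}: {League} determines {League, Season} here but is not a superkey — split on League → Season, giving {League, Season} and {CoachID, League, PlayerID, Position, Stadium}.
{League, Season} is in BCNF.
{CoachID, League, PlayerID, Position, Stadium}: {CoachID} determines {CoachID, League} here but is not a superkey — split on CoachID → League, giving {CoachID, League} and {CoachID, PlayerID, Position, Stadium}.
{CoachID, League} is in BCNF.
{CoachID, PlayerID, Position, Stadium}: {CoachID, Position} determines {CoachID, PlayerID, Position} here but is not a superkey — split on CoachID, Position → PlayerID, giving {CoachID, PlayerID, Position} and {CoachID, Position, Stadium}.
{CoachID, PlayerID, Position} is in BCNF.
{CoachID, Position, Stadium} is in BCNF.

{CoachID, League}; {CoachID, PlayerID, Position}; {CoachID, Position, Stadium}; {League, Season}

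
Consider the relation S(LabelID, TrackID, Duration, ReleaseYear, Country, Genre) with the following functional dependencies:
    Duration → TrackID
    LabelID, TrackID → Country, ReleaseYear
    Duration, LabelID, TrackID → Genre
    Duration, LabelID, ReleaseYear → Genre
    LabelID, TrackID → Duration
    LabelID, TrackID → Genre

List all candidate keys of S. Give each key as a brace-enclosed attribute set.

{Duration, LabelID}, {LabelID, TrackID}

Attributes never on any right-hand side: {LabelID} — every candidate key must contain it.
{Duration, LabelID} is a candidate key since {Duration, LabelID}⁺ = {Country, Duration, Genre, LabelID, ReleaseYear, TrackID} covers every attribute.
{LabelID, TrackID} is a candidate key since {LabelID, TrackID}⁺ = {Country, Duration, Genre, LabelID, ReleaseYear, TrackID} covers every attribute.
These are minimal and exhaustive — every other superkey contains one of them.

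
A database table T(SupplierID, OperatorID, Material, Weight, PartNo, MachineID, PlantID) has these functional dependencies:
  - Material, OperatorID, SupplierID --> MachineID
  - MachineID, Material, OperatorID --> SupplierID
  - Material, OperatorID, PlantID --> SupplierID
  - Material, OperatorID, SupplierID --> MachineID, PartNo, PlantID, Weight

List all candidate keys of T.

{MachineID, Material, OperatorID}, {Material, OperatorID, PlantID}, {Material, OperatorID, SupplierID}

Attributes never on any right-hand side: {Material, OperatorID} — every candidate key must contain all of them.
{MachineID, Material, OperatorID}⁺ = {MachineID, Material, OperatorID, PartNo, PlantID, SupplierID, Weight}, which is every attribute, so {MachineID, Material, OperatorID} is a candidate key.
{Material, OperatorID, PlantID}⁺ = {MachineID, Material, OperatorID, PartNo, PlantID, SupplierID, Weight}, which is every attribute, so {Material, OperatorID, PlantID} is a candidate key.
{Material, OperatorID, SupplierID}⁺ = {MachineID, Material, OperatorID, PartNo, PlantID, SupplierID, Weight}, which is every attribute, so {Material, OperatorID, SupplierID} is a candidate key.
These are minimal and exhaustive — every other superkey contains one of them.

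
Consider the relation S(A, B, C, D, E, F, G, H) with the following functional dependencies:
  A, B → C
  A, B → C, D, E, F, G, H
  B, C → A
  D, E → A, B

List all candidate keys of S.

{A, B}, {B, C}, {D, E}

{A, B}⁺ = {A, B, C, D, E, F, G, H}, which is every attribute, so {A, B} is a candidate key.
{B, C}⁺ = {A, B, C, D, E, F, G, H}, which is every attribute, so {B, C} is a candidate key.
{D, E}⁺ = {A, B, C, D, E, F, G, H}, which is every attribute, so {D, E} is a candidate key.
These are minimal and exhaustive — every other superkey contains one of them.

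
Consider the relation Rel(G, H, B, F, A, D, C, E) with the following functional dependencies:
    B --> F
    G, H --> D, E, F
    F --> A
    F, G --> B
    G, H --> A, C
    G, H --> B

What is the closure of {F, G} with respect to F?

Start with {F, G}.
F --> A applies; add {A} → now {A, F, G}.
F, G --> B applies; add {B} → now {A, B, F, G}.
No further FD applies.

{A, B, F, G}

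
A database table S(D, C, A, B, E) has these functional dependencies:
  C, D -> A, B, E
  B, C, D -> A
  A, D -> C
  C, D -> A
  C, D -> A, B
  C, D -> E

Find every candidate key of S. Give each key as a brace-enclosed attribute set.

{A, D}, {C, D}

Attributes never on any right-hand side: {D} — every candidate key must contain it.
{A, D}⁺ = {A, B, C, D, E}, which is every attribute, so {A, D} is a candidate key.
{C, D}⁺ = {A, B, C, D, E}, which is every attribute, so {C, D} is a candidate key.
These are minimal and exhaustive — every other superkey contains one of them.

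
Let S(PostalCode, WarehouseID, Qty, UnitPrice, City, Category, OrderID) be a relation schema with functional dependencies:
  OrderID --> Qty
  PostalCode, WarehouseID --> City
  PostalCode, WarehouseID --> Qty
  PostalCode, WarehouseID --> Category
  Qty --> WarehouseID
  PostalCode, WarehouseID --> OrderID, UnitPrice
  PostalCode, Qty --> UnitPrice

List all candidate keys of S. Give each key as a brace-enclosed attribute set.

No FD produces {PostalCode}, so it must be in every candidate key.
{OrderID, PostalCode}⁺ = {Category, City, OrderID, PostalCode, Qty, UnitPrice, WarehouseID} — all of the relation — so {OrderID, PostalCode} is a candidate key.
{PostalCode, Qty}⁺ = {Category, City, OrderID, PostalCode, Qty, UnitPrice, WarehouseID} — all of the relation — so {PostalCode, Qty} is a candidate key.
{PostalCode, WarehouseID}⁺ = {Category, City, OrderID, PostalCode, Qty, UnitPrice, WarehouseID} — all of the relation — so {PostalCode, WarehouseID} is a candidate key.
No proper subset of any of these is a key, and no other minimal superkey exists.

{OrderID, PostalCode}, {PostalCode, Qty}, {PostalCode, WarehouseID}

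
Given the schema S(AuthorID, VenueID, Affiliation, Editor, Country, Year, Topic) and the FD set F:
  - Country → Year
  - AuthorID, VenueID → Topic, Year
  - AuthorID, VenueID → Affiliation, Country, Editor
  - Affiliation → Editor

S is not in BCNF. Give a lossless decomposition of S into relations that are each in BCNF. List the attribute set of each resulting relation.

Candidate key of the original relation: {AuthorID, VenueID}.
In {Affiliation, AuthorID, Country, Editor, Topic, VenueID, Year}, {Country} is not a superkey ({Country}⁺ restricted to this set is {Country, Year}), so split on Country → Year into {Country, Year} and {Affiliation, AuthorID, Country, Editor, Topic, VenueID}.
{Country, Year}: every determinant is a superkey — BCNF.
In {Affiliation, AuthorID, Country, Editor, Topic, VenueID}, {Affiliation} is not a superkey ({Affiliation}⁺ restricted to this set is {Affiliation, Editor}), so split on Affiliation → Editor into {Affiliation, Editor} and {Affiliation, AuthorID, Country, Topic, VenueID}.
{Affiliation, Editor}: every determinant is a superkey — BCNF.
{Affiliation, AuthorID, Country, Topic, VenueID}: every determinant is a superkey — BCNF.

{Affiliation, AuthorID, Country, Topic, VenueID}; {Affiliation, Editor}; {Country, Year}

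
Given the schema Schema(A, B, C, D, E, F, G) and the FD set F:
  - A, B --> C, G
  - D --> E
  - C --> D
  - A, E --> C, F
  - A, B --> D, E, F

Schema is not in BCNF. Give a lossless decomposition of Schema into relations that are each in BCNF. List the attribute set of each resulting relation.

{A, B, C, G}; {A, C, F}; {C, D}; {D, E}

Candidate key of the original relation: {A, B}.
Within {A, B, C, D, E, F, G}: {D}⁺ ∩ {A, B, C, D, E, F, G} = {D, E}, not the whole set, so D --> E violates BCNF; decompose into {D, E} and {A, B, C, D, F, G}.
{D, E} is in BCNF.
Within {A, B, C, D, F, G}: {C}⁺ ∩ {A, B, C, D, F, G} = {C, D}, not the whole set, so C --> D violates BCNF; decompose into {C, D} and {A, B, C, F, G}.
{C, D} is in BCNF.
Within {A, B, C, F, G}: {A, C}⁺ ∩ {A, B, C, F, G} = {A, C, F}, not the whole set, so A, C --> F violates BCNF; decompose into {A, C, F} and {A, B, C, G}.
{A, C, F} is in BCNF.
{A, B, C, G} is in BCNF.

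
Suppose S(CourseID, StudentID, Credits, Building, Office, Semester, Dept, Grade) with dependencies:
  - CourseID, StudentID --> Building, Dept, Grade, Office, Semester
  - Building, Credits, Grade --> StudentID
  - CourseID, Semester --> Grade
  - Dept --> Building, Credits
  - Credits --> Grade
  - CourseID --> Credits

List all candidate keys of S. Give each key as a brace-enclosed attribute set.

{Building, CourseID}, {CourseID, Dept}, {CourseID, StudentID}

{CourseID} never appears on the right of any FD, so every key must include it.
{Building, CourseID}⁺ = {Building, CourseID, Credits, Dept, Grade, Office, Semester, StudentID}, which is every attribute, so {Building, CourseID} is a candidate key.
{CourseID, Dept}⁺ = {Building, CourseID, Credits, Dept, Grade, Office, Semester, StudentID}, which is every attribute, so {CourseID, Dept} is a candidate key.
{CourseID, StudentID}⁺ = {Building, CourseID, Credits, Dept, Grade, Office, Semester, StudentID}, which is every attribute, so {CourseID, StudentID} is a candidate key.
These are minimal and exhaustive — every other superkey contains one of them.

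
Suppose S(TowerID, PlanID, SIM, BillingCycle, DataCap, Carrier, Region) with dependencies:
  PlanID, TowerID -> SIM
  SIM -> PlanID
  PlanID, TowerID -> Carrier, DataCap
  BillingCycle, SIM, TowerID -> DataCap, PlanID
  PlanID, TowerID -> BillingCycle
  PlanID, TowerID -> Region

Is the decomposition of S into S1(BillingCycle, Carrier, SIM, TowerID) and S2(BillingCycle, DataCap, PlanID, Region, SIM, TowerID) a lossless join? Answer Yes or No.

Yes

S1 ∩ S2 = {BillingCycle, SIM, TowerID}; its closure under F is {BillingCycle, Carrier, DataCap, PlanID, Region, SIM, TowerID}.
This includes all of S1, so the common attributes are a superkey of S1 — the join is lossless.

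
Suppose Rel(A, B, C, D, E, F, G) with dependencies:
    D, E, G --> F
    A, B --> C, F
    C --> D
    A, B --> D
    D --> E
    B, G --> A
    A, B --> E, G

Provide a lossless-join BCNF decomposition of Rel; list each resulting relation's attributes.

{A, B, C, G}; {C, D}; {D, E}; {D, F, G}

Candidate keys of the original relation: {A, B}, {B, G}.
In {A, B, C, D, E, F, G}, {D, E, G} is not a superkey ({D, E, G}⁺ restricted to this set is {D, E, F, G}), so split on D, E, G --> F into {D, E, F, G} and {A, B, C, D, E, G}.
In {D, E, F, G}, {D} is not a superkey ({D}⁺ restricted to this set is {D, E}), so split on D --> E into {D, E} and {D, F, G}.
{D, E}: every determinant is a superkey — BCNF.
{D, F, G}: every determinant is a superkey — BCNF.
In {A, B, C, D, E, G}, {C} is not a superkey ({C}⁺ restricted to this set is {C, D, E}), so split on C --> D, E into {C, D, E} and {A, B, C, G}.
In {C, D, E}, {D} is not a superkey ({D}⁺ restricted to this set is {D, E}), so split on D --> E into {D, E} and {C, D}.
{D, E}: every determinant is a superkey — BCNF.
{C, D}: every determinant is a superkey — BCNF.
{A, B, C, G}: every determinant is a superkey — BCNF.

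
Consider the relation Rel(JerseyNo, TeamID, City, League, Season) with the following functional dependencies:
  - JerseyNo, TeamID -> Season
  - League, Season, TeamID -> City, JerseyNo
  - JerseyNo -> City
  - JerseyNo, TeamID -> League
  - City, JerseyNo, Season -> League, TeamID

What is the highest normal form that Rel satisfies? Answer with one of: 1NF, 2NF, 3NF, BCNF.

1NF

Candidate keys: {JerseyNo, Season}, {JerseyNo, TeamID}, {League, Season, TeamID}. Prime attributes: {JerseyNo, League, Season, TeamID}.
For JerseyNo -> City we have {JerseyNo}⁺ = {City, JerseyNo}; {JerseyNo} is not a superkey, so BCNF fails.
JerseyNo -> City has non-prime {City} on the right and a non-superkey on the left, so 3NF fails.
{JerseyNo} is a proper subset of the key {JerseyNo, Season}, and {JerseyNo}⁺ contains the non-prime attribute {City} — a partial dependency, so 2NF is violated.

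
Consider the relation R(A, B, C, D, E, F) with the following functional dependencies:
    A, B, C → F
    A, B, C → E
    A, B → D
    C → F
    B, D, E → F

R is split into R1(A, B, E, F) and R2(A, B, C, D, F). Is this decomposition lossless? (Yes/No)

No

The shared attributes are {A, B, F} and {A, B, F}⁺ = {A, B, D, F}.
Neither R1 nor R2 is contained in that closure, so the decomposition is lossy.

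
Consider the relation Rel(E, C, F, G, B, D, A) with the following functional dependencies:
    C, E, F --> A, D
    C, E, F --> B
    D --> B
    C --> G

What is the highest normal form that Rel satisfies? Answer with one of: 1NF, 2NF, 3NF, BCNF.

Candidate key: {C, E, F}. Prime attributes: {C, E, F}.
For D --> B we have {D}⁺ = {B, D}; {D} is not a superkey, so BCNF fails.
Because {B} is non-prime and the left side of D --> B is not a superkey, the relation is not in 3NF.
Since {C} ⊂ {C, E, F} and {C}⁺ ⊇ {G} with {G} non-prime, there is a partial dependency; 2NF fails.

1NF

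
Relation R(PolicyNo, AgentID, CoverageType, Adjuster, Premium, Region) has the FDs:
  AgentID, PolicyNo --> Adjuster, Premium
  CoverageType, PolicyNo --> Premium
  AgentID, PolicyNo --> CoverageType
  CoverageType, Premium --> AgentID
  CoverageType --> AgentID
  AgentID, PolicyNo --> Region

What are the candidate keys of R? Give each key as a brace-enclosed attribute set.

Attributes never on any right-hand side: {PolicyNo} — every candidate key must contain it.
{AgentID, PolicyNo}⁺ = {Adjuster, AgentID, CoverageType, PolicyNo, Premium, Region}, which is every attribute, so {AgentID, PolicyNo} is a candidate key.
{CoverageType, PolicyNo}⁺ = {Adjuster, AgentID, CoverageType, PolicyNo, Premium, Region}, which is every attribute, so {CoverageType, PolicyNo} is a candidate key.
No proper subset of any of these is a key, and no other minimal superkey exists.

{AgentID, PolicyNo}, {CoverageType, PolicyNo}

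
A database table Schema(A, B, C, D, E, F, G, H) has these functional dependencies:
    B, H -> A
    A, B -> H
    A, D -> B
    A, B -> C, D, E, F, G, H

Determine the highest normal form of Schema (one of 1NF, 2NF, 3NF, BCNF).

BCNF

Candidate keys: {A, B}, {A, D}, {B, H}. Prime attributes: {A, B, D, H}.
Each dependency's left side is a superkey — BCNF holds.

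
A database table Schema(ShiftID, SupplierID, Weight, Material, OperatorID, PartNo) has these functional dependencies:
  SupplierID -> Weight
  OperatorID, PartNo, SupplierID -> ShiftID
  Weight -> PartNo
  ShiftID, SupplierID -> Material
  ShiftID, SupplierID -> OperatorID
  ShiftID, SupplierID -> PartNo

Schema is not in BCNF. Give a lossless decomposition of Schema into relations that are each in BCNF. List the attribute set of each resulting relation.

{Material, OperatorID, ShiftID, SupplierID}; {PartNo, Weight}; {SupplierID, Weight}

Candidate keys of the original relation: {OperatorID, SupplierID}, {ShiftID, SupplierID}.
{Material, OperatorID, PartNo, ShiftID, SupplierID, Weight}: {SupplierID} determines {PartNo, SupplierID, Weight} here but is not a superkey — split on SupplierID -> PartNo, Weight, giving {PartNo, SupplierID, Weight} and {Material, OperatorID, ShiftID, SupplierID}.
{PartNo, SupplierID, Weight}: {Weight} determines {PartNo, Weight} here but is not a superkey — split on Weight -> PartNo, giving {PartNo, Weight} and {SupplierID, Weight}.
{PartNo, Weight} has no BCNF violation.
{SupplierID, Weight} has no BCNF violation.
{Material, OperatorID, ShiftID, SupplierID} has no BCNF violation.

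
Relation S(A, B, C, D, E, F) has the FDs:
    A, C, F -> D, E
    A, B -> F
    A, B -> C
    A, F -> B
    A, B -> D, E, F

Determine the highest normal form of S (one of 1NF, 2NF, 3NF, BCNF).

BCNF

Candidate keys: {A, B}, {A, F}. Prime attributes: {A, B, F}.
Each dependency's left side is a superkey — BCNF holds.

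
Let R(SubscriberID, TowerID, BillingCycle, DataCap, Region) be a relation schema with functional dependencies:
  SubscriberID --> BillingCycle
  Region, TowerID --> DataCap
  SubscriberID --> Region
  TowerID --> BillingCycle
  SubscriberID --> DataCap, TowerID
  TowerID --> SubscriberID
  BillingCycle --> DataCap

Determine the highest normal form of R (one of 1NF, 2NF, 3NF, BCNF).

Candidate keys: {SubscriberID}, {TowerID}. Prime attributes: {SubscriberID, TowerID}.
BillingCycle --> DataCap: {BillingCycle}⁺ = {BillingCycle, DataCap}, which is not all of the attributes, so the left side is not a superkey — BCNF is violated.
Because {DataCap} is non-prime and the left side of BillingCycle --> DataCap is not a superkey, the relation is not in 3NF.
All keys have size 1, which rules out partial dependencies — 2NF is satisfied.

2NF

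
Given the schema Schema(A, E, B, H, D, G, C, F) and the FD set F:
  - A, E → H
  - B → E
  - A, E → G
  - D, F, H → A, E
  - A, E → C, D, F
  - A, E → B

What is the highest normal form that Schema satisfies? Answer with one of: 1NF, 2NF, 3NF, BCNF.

Candidate keys: {A, B}, {A, E}, {D, F, H}. Prime attributes: {A, B, D, E, F, H}.
B → E: {B}⁺ = {B, E}, which is not all of the attributes, so the left side is not a superkey — BCNF is violated.
Its right-hand attributes {E} are all prime, as are those of every other non-superkey FD — the relation is in 3NF.

3NF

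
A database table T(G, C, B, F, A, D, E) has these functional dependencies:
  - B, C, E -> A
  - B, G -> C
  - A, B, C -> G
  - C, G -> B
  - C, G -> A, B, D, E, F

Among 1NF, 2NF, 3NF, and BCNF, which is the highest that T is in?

Candidate keys: {A, B, C}, {B, C, E}, {B, G}, {C, G}. Prime attributes: {A, B, C, E, G}.
Every FD has a superkey on the left, so the relation is in BCNF.

BCNF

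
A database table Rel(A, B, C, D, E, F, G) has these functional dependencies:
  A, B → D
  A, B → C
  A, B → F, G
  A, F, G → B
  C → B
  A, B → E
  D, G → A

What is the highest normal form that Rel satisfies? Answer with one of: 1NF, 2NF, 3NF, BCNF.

3NF

Candidate keys: {A, B}, {A, C}, {A, F, G}, {B, D, G}, {C, D, G}, {D, F, G}. Prime attributes: {A, B, C, D, F, G}.
C → B breaks BCNF: {C}⁺ = {B, C}, so {C} is not a superkey.
Since {B} ⊆ prime attributes and every other non-superkey FD also has a prime right side, the schema is in 3NF.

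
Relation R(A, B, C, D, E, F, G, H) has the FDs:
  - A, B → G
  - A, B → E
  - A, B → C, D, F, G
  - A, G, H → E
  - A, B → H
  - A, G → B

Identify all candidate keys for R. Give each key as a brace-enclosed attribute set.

{A, B}, {A, G}

Attributes never on any right-hand side: {A} — every candidate key must contain it.
{A, B} is a candidate key since {A, B}⁺ = {A, B, C, D, E, F, G, H} covers every attribute.
{A, G} is a candidate key since {A, G}⁺ = {A, B, C, D, E, F, G, H} covers every attribute.
No proper subset of any of these is a key, and no other minimal superkey exists.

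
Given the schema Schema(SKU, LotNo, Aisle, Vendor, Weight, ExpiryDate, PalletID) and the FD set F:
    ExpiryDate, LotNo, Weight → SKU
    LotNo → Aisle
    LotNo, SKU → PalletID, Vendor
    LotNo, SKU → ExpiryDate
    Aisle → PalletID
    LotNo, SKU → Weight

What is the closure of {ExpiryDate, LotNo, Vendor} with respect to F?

Start with {ExpiryDate, LotNo, Vendor}.
LotNo → Aisle applies; add {Aisle} → now {Aisle, ExpiryDate, LotNo, Vendor}.
Aisle → PalletID applies; add {PalletID} → now {Aisle, ExpiryDate, LotNo, PalletID, Vendor}.
No further FD applies.

{Aisle, ExpiryDate, LotNo, PalletID, Vendor}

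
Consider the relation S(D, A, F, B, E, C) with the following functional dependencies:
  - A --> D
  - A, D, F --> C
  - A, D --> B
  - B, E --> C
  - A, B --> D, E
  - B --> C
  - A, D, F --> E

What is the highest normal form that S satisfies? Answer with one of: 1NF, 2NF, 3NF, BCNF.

1NF

Candidate key: {A, F}. Prime attributes: {A, F}.
A --> D: {A}⁺ = {A, B, C, D, E}, which is not all of the attributes, so the left side is not a superkey — BCNF is violated.
A --> D determines the non-prime attribute {D} from a non-superkey — 3NF is violated.
{A} is a proper subset of the key {A, F}, and {A}⁺ contains the non-prime attributes {B, C, D, E} — a partial dependency, so 2NF is violated.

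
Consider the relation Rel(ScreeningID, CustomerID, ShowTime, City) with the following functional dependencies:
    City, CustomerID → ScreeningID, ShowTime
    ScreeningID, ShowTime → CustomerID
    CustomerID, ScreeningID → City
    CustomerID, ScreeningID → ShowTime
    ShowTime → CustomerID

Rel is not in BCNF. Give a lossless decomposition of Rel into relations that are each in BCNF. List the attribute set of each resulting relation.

{City, ScreeningID, ShowTime}; {CustomerID, ShowTime}

Candidate keys of the original relation: {City, CustomerID}, {City, ShowTime}, {CustomerID, ScreeningID}, {ScreeningID, ShowTime}.
In {City, CustomerID, ScreeningID, ShowTime}, {ShowTime} is not a superkey ({ShowTime}⁺ restricted to this set is {CustomerID, ShowTime}), so split on ShowTime → CustomerID into {CustomerID, ShowTime} and {City, ScreeningID, ShowTime}.
{CustomerID, ShowTime} has no BCNF violation.
{City, ScreeningID, ShowTime} has no BCNF violation.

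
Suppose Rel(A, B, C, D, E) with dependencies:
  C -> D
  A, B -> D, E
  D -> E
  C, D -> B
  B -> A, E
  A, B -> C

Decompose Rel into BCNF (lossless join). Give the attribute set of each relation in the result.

Candidate keys of the original relation: {B}, {C}.
Within {A, B, C, D, E}: {D}⁺ ∩ {A, B, C, D, E} = {D, E}, not the whole set, so D -> E violates BCNF; decompose into {D, E} and {A, B, C, D}.
{D, E}: every determinant is a superkey — BCNF.
{A, B, C, D}: every determinant is a superkey — BCNF.

{A, B, C, D}; {D, E}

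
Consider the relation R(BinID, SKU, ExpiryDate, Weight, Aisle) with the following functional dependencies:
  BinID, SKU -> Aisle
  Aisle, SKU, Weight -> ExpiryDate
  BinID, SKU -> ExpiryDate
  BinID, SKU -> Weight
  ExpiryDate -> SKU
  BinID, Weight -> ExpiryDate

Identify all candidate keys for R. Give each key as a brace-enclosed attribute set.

{BinID, ExpiryDate}, {BinID, SKU}, {BinID, Weight}

{BinID} never appears on the right of any FD, so every key must include it.
Closure of {BinID, ExpiryDate} is {Aisle, BinID, ExpiryDate, SKU, Weight}, the whole schema; {BinID, ExpiryDate} is a candidate key.
Closure of {BinID, SKU} is {Aisle, BinID, ExpiryDate, SKU, Weight}, the whole schema; {BinID, SKU} is a candidate key.
Closure of {BinID, Weight} is {Aisle, BinID, ExpiryDate, SKU, Weight}, the whole schema; {BinID, Weight} is a candidate key.
No proper subset of any of these is a key, and no other minimal superkey exists.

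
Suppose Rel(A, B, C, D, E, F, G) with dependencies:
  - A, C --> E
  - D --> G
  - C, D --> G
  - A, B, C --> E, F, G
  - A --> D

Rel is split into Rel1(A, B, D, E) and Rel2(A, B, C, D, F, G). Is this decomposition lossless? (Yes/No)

No

Rel1 ∩ Rel2 = {A, B, D}; its closure under F is {A, B, D, G}.
The closure covers neither Rel1 nor Rel2 entirely; the join is not lossless.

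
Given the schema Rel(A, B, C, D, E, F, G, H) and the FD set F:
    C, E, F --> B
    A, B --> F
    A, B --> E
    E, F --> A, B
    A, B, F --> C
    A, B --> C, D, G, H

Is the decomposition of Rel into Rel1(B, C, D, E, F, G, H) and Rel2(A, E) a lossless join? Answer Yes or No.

The shared attributes are {E} and {E}⁺ = {E}.
Rel1 ⊄ {E} and Rel2 ⊄ {E}, so the split is lossy.

No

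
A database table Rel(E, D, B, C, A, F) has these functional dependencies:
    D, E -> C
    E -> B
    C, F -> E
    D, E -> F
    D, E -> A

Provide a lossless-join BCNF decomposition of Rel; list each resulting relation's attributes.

Candidate keys of the original relation: {C, D, F}, {D, E}.
{A, B, C, D, E, F}: {E} determines {B, E} here but is not a superkey — split on E -> B, giving {B, E} and {A, C, D, E, F}.
{B, E} has no BCNF violation.
{A, C, D, E, F}: {C, F} determines {C, E, F} here but is not a superkey — split on C, F -> E, giving {C, E, F} and {A, C, D, F}.
{C, E, F} has no BCNF violation.
{A, C, D, F} has no BCNF violation.

{A, C, D, F}; {B, E}; {C, E, F}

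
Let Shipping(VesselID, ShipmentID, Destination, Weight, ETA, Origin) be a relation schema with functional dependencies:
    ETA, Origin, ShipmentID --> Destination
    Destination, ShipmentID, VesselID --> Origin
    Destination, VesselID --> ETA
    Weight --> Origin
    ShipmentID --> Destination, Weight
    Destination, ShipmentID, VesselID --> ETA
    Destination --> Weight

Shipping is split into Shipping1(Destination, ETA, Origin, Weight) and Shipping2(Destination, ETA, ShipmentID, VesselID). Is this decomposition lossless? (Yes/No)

The shared attributes are {Destination, ETA} and {Destination, ETA}⁺ = {Destination, ETA, Origin, Weight}.
Shipping1 is contained in that closure, so Shipping1 ∩ Shipping2 --> Shipping1 holds and the join is lossless.

Yes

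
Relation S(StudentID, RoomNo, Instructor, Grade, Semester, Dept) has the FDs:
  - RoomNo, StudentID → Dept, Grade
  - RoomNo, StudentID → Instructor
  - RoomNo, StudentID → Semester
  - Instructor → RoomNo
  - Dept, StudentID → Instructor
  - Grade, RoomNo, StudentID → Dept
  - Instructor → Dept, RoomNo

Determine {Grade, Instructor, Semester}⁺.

Start with {Grade, Instructor, Semester}.
Instructor → RoomNo applies; add {RoomNo} → now {Grade, Instructor, RoomNo, Semester}.
Instructor → Dept, RoomNo applies; add {Dept} → now {Dept, Grade, Instructor, RoomNo, Semester}.
No further FD applies.

{Dept, Grade, Instructor, RoomNo, Semester}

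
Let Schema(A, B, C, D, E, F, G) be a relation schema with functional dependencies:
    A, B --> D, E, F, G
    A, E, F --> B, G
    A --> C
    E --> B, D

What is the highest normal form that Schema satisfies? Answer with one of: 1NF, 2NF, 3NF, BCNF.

Candidate keys: {A, B}, {A, E}. Prime attributes: {A, B, E}.
For A --> C we have {A}⁺ = {A, C}; {A} is not a superkey, so BCNF fails.
A --> C determines the non-prime attribute {C} from a non-superkey — 3NF is violated.
Since {A} ⊂ {A, B} and {A}⁺ ⊇ {C} with {C} non-prime, there is a partial dependency; 2NF fails.

1NF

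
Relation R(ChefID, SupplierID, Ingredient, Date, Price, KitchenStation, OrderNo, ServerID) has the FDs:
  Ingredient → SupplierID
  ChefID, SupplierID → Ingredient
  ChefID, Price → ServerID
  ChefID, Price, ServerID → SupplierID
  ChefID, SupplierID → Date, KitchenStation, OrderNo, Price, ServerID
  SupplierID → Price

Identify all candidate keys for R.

{ChefID, Ingredient}, {ChefID, Price}, {ChefID, SupplierID}

{ChefID} never appears on the right of any FD, so every key must include it.
Closure of {ChefID, Ingredient} is {ChefID, Date, Ingredient, KitchenStation, OrderNo, Price, ServerID, SupplierID}, the whole schema; {ChefID, Ingredient} is a candidate key.
Closure of {ChefID, Price} is {ChefID, Date, Ingredient, KitchenStation, OrderNo, Price, ServerID, SupplierID}, the whole schema; {ChefID, Price} is a candidate key.
Closure of {ChefID, SupplierID} is {ChefID, Date, Ingredient, KitchenStation, OrderNo, Price, ServerID, SupplierID}, the whole schema; {ChefID, SupplierID} is a candidate key.
Any other superkey properly contains one of these, so there are no further candidate keys.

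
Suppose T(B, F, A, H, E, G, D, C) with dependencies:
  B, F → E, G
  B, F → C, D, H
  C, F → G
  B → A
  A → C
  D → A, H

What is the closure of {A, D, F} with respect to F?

{A, C, D, F, G, H}

Start with {A, D, F}.
A → C applies; add {C} → now {A, C, D, F}.
D → A, H applies; add {H} → now {A, C, D, F, H}.
C, F → G applies; add {G} → now {A, C, D, F, G, H}.
No further FD applies.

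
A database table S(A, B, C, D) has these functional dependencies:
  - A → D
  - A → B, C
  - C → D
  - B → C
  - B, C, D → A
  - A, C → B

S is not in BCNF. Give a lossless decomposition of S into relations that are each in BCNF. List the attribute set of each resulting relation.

Candidate keys of the original relation: {A}, {B}.
In {A, B, C, D}, {C} is not a superkey ({C}⁺ restricted to this set is {C, D}), so split on C → D into {C, D} and {A, B, C}.
{C, D} is in BCNF.
{A, B, C} is in BCNF.

{A, B, C}; {C, D}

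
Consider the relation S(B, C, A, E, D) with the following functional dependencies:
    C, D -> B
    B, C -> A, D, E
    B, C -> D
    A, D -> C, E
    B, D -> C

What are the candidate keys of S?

{A, D}⁺ = {A, B, C, D, E} — all of the relation — so {A, D} is a candidate key.
{B, C}⁺ = {A, B, C, D, E} — all of the relation — so {B, C} is a candidate key.
{B, D}⁺ = {A, B, C, D, E} — all of the relation — so {B, D} is a candidate key.
{C, D}⁺ = {A, B, C, D, E} — all of the relation — so {C, D} is a candidate key.
These are minimal and exhaustive — every other superkey contains one of them.

{A, D}, {B, C}, {B, D}, {C, D}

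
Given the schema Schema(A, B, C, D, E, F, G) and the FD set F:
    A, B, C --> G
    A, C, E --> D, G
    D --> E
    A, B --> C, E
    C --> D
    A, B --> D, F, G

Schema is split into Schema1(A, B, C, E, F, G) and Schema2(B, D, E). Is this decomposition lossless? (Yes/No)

Schema1 ∩ Schema2 = {B, E}; its closure under F is {B, E}.
Neither Schema1 nor Schema2 is contained in that closure, so the decomposition is lossy.

No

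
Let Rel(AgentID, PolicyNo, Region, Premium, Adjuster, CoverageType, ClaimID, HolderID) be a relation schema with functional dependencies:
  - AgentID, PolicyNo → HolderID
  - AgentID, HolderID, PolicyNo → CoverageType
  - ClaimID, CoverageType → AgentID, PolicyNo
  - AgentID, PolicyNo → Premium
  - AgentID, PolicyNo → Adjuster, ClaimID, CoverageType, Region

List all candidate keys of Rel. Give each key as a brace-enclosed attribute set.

{AgentID, PolicyNo}, {ClaimID, CoverageType}

{AgentID, PolicyNo}⁺ = {Adjuster, AgentID, ClaimID, CoverageType, HolderID, PolicyNo, Premium, Region}, which is every attribute, so {AgentID, PolicyNo} is a candidate key.
{ClaimID, CoverageType}⁺ = {Adjuster, AgentID, ClaimID, CoverageType, HolderID, PolicyNo, Premium, Region}, which is every attribute, so {ClaimID, CoverageType} is a candidate key.
These are minimal and exhaustive — every other superkey contains one of them.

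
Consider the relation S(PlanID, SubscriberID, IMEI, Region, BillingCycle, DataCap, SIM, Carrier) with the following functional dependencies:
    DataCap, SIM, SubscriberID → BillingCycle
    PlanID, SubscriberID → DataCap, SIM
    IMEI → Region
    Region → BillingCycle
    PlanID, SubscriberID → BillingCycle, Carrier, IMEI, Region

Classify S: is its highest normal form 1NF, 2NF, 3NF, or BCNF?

2NF

Candidate key: {PlanID, SubscriberID}. Prime attributes: {PlanID, SubscriberID}.
DataCap, SIM, SubscriberID → BillingCycle: {DataCap, SIM, SubscriberID}⁺ = {BillingCycle, DataCap, SIM, SubscriberID}, which is not all of the attributes, so the left side is not a superkey — BCNF is violated.
DataCap, SIM, SubscriberID → BillingCycle has non-prime {BillingCycle} on the right and a non-superkey on the left, so 3NF fails.
Checking every proper subset of each key, none determines a non-prime attribute — 2NF is satisfied.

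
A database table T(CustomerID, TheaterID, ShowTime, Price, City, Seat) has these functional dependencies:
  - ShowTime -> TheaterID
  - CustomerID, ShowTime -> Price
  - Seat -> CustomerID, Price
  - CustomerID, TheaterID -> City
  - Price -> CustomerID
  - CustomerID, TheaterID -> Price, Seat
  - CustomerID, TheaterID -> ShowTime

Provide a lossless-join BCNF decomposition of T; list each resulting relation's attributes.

{City, Seat, ShowTime}; {CustomerID, Price}; {Price, Seat}; {ShowTime, TheaterID}

Candidate keys of the original relation: {CustomerID, ShowTime}, {CustomerID, TheaterID}, {Price, ShowTime}, {Price, TheaterID}, {Seat, ShowTime}, {Seat, TheaterID}.
In {City, CustomerID, Price, Seat, ShowTime, TheaterID}, {ShowTime} is not a superkey ({ShowTime}⁺ restricted to this set is {ShowTime, TheaterID}), so split on ShowTime -> TheaterID into {ShowTime, TheaterID} and {City, CustomerID, Price, Seat, ShowTime}.
{ShowTime, TheaterID}: every determinant is a superkey — BCNF.
In {City, CustomerID, Price, Seat, ShowTime}, {Seat} is not a superkey ({Seat}⁺ restricted to this set is {CustomerID, Price, Seat}), so split on Seat -> CustomerID, Price into {CustomerID, Price, Seat} and {City, Seat, ShowTime}.
In {CustomerID, Price, Seat}, {Price} is not a superkey ({Price}⁺ restricted to this set is {CustomerID, Price}), so split on Price -> CustomerID into {CustomerID, Price} and {Price, Seat}.
{CustomerID, Price}: every determinant is a superkey — BCNF.
{Price, Seat}: every determinant is a superkey — BCNF.
{City, Seat, ShowTime}: every determinant is a superkey — BCNF.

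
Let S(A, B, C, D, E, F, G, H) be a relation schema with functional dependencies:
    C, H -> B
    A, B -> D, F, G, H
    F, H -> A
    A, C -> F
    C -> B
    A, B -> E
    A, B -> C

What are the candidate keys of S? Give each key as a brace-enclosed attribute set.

{A, B}⁺ = {A, B, C, D, E, F, G, H}, which is every attribute, so {A, B} is a candidate key.
{A, C}⁺ = {A, B, C, D, E, F, G, H}, which is every attribute, so {A, C} is a candidate key.
{B, F, H}⁺ = {A, B, C, D, E, F, G, H}, which is every attribute, so {B, F, H} is a candidate key.
{C, F, H}⁺ = {A, B, C, D, E, F, G, H}, which is every attribute, so {C, F, H} is a candidate key.
Any other superkey properly contains one of these, so there are no further candidate keys.

{A, B}, {A, C}, {B, F, H}, {C, F, H}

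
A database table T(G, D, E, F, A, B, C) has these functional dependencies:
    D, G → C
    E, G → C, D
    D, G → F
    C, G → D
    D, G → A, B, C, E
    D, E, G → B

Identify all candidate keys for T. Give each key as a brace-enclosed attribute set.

{C, G}, {D, G}, {E, G}

Attributes never on any right-hand side: {G} — every candidate key must contain it.
{C, G}⁺ = {A, B, C, D, E, F, G}, which is every attribute, so {C, G} is a candidate key.
{D, G}⁺ = {A, B, C, D, E, F, G}, which is every attribute, so {D, G} is a candidate key.
{E, G}⁺ = {A, B, C, D, E, F, G}, which is every attribute, so {E, G} is a candidate key.
Any other superkey properly contains one of these, so there are no further candidate keys.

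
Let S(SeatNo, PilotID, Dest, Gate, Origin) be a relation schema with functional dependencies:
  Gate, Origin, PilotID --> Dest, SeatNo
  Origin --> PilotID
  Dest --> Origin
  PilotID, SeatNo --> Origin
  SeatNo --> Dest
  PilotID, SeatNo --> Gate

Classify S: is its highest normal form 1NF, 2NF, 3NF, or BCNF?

1NF

Candidate keys: {Dest, Gate}, {Gate, Origin}, {SeatNo}. Prime attributes: {Dest, Gate, Origin, SeatNo}.
For Origin --> PilotID we have {Origin}⁺ = {Origin, PilotID}; {Origin} is not a superkey, so BCNF fails.
Origin --> PilotID has non-prime {PilotID} on the right and a non-superkey on the left, so 3NF fails.
{Dest} is a proper subset of the key {Dest, Gate}, and {Dest}⁺ contains the non-prime attribute {PilotID} — a partial dependency, so 2NF is violated.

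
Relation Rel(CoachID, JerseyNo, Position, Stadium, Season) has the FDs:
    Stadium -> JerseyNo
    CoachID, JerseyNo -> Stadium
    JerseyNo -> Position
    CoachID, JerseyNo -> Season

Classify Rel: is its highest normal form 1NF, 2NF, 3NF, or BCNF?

1NF

Candidate keys: {CoachID, JerseyNo}, {CoachID, Stadium}. Prime attributes: {CoachID, JerseyNo, Stadium}.
For Stadium -> JerseyNo we have {Stadium}⁺ = {JerseyNo, Position, Stadium}; {Stadium} is not a superkey, so BCNF fails.
Because {Position} is non-prime and the left side of JerseyNo -> Position is not a superkey, the relation is not in 3NF.
The proper key subset {JerseyNo} of {CoachID, JerseyNo} determines non-prime {Position}, so the relation is not even in 2NF.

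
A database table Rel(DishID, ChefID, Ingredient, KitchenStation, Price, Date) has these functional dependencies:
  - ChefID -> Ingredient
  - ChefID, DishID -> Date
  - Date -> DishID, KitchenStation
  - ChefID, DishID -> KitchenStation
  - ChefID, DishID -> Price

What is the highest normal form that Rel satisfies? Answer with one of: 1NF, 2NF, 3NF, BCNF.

Candidate keys: {ChefID, Date}, {ChefID, DishID}. Prime attributes: {ChefID, Date, DishID}.
ChefID -> Ingredient: {ChefID}⁺ = {ChefID, Ingredient}, which is not all of the attributes, so the left side is not a superkey — BCNF is violated.
Because {Ingredient} is non-prime and the left side of ChefID -> Ingredient is not a superkey, the relation is not in 3NF.
{ChefID} is a proper subset of the key {ChefID, Date}, and {ChefID}⁺ contains the non-prime attribute {Ingredient} — a partial dependency, so 2NF is violated.

1NF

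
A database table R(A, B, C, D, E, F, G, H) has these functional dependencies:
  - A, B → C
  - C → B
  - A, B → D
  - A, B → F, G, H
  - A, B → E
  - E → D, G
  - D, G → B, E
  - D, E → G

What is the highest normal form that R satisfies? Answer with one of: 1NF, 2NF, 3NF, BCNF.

Candidate keys: {A, B}, {A, C}, {A, D, G}, {A, E}. Prime attributes: {A, B, C, D, E, G}.
C → B breaks BCNF: {C}⁺ = {B, C}, so {C} is not a superkey.
Its right-hand attributes {B} are all prime, as are those of every other non-superkey FD — the relation is in 3NF.

3NF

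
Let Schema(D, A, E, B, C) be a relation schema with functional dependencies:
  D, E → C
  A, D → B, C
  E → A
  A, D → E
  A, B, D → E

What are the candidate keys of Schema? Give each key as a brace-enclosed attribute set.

{A, D}, {D, E}

No FD produces {D}, so it must be in every candidate key.
{A, D}⁺ = {A, B, C, D, E} — all of the relation — so {A, D} is a candidate key.
{D, E}⁺ = {A, B, C, D, E} — all of the relation — so {D, E} is a candidate key.
No proper subset of any of these is a key, and no other minimal superkey exists.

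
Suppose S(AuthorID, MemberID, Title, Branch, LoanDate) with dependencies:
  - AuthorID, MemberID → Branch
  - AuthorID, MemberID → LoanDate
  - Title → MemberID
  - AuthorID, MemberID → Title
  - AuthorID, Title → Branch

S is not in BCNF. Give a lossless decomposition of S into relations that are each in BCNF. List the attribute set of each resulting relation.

Candidate keys of the original relation: {AuthorID, MemberID}, {AuthorID, Title}.
In {AuthorID, Branch, LoanDate, MemberID, Title}, {Title} is not a superkey ({Title}⁺ restricted to this set is {MemberID, Title}), so split on Title → MemberID into {MemberID, Title} and {AuthorID, Branch, LoanDate, Title}.
{MemberID, Title} has no BCNF violation.
{AuthorID, Branch, LoanDate, Title} has no BCNF violation.

{AuthorID, Branch, LoanDate, Title}; {MemberID, Title}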